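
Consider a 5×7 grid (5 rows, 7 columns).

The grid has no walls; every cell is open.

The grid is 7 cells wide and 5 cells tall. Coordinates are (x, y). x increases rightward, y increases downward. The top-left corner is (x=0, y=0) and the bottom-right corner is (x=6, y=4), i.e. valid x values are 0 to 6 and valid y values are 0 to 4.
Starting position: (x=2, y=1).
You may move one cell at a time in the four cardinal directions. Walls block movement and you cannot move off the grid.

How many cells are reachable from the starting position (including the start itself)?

BFS flood-fill from (x=2, y=1):
  Distance 0: (x=2, y=1)
  Distance 1: (x=2, y=0), (x=1, y=1), (x=3, y=1), (x=2, y=2)
  Distance 2: (x=1, y=0), (x=3, y=0), (x=0, y=1), (x=4, y=1), (x=1, y=2), (x=3, y=2), (x=2, y=3)
  Distance 3: (x=0, y=0), (x=4, y=0), (x=5, y=1), (x=0, y=2), (x=4, y=2), (x=1, y=3), (x=3, y=3), (x=2, y=4)
  Distance 4: (x=5, y=0), (x=6, y=1), (x=5, y=2), (x=0, y=3), (x=4, y=3), (x=1, y=4), (x=3, y=4)
  Distance 5: (x=6, y=0), (x=6, y=2), (x=5, y=3), (x=0, y=4), (x=4, y=4)
  Distance 6: (x=6, y=3), (x=5, y=4)
  Distance 7: (x=6, y=4)
Total reachable: 35 (grid has 35 open cells total)

Answer: Reachable cells: 35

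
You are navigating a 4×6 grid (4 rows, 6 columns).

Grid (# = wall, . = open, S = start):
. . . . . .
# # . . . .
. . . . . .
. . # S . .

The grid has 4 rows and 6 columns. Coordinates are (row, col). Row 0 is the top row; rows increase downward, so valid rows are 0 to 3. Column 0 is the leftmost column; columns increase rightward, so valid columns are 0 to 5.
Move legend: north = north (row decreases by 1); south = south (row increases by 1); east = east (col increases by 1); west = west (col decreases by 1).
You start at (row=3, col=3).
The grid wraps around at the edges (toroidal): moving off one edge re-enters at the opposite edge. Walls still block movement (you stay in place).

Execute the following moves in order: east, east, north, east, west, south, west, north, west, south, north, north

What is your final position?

Start: (row=3, col=3)
  east (east): (row=3, col=3) -> (row=3, col=4)
  east (east): (row=3, col=4) -> (row=3, col=5)
  north (north): (row=3, col=5) -> (row=2, col=5)
  east (east): (row=2, col=5) -> (row=2, col=0)
  west (west): (row=2, col=0) -> (row=2, col=5)
  south (south): (row=2, col=5) -> (row=3, col=5)
  west (west): (row=3, col=5) -> (row=3, col=4)
  north (north): (row=3, col=4) -> (row=2, col=4)
  west (west): (row=2, col=4) -> (row=2, col=3)
  south (south): (row=2, col=3) -> (row=3, col=3)
  north (north): (row=3, col=3) -> (row=2, col=3)
  north (north): (row=2, col=3) -> (row=1, col=3)
Final: (row=1, col=3)

Answer: Final position: (row=1, col=3)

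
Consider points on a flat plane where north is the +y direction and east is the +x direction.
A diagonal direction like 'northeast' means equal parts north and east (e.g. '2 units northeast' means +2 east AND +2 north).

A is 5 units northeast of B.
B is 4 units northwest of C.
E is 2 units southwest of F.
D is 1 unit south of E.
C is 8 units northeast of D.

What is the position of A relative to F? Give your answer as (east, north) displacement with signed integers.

Answer: A is at (east=7, north=14) relative to F.

Derivation:
Place F at the origin (east=0, north=0).
  E is 2 units southwest of F: delta (east=-2, north=-2); E at (east=-2, north=-2).
  D is 1 unit south of E: delta (east=+0, north=-1); D at (east=-2, north=-3).
  C is 8 units northeast of D: delta (east=+8, north=+8); C at (east=6, north=5).
  B is 4 units northwest of C: delta (east=-4, north=+4); B at (east=2, north=9).
  A is 5 units northeast of B: delta (east=+5, north=+5); A at (east=7, north=14).
Therefore A relative to F: (east=7, north=14).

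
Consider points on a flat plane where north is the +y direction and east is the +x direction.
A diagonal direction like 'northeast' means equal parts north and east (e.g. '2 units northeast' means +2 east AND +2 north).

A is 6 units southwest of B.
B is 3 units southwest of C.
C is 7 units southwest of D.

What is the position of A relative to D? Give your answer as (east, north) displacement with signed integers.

Answer: A is at (east=-16, north=-16) relative to D.

Derivation:
Place D at the origin (east=0, north=0).
  C is 7 units southwest of D: delta (east=-7, north=-7); C at (east=-7, north=-7).
  B is 3 units southwest of C: delta (east=-3, north=-3); B at (east=-10, north=-10).
  A is 6 units southwest of B: delta (east=-6, north=-6); A at (east=-16, north=-16).
Therefore A relative to D: (east=-16, north=-16).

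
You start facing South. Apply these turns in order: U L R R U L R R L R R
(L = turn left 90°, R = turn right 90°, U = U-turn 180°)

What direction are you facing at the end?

Start: South
  U (U-turn (180°)) -> North
  L (left (90° counter-clockwise)) -> West
  R (right (90° clockwise)) -> North
  R (right (90° clockwise)) -> East
  U (U-turn (180°)) -> West
  L (left (90° counter-clockwise)) -> South
  R (right (90° clockwise)) -> West
  R (right (90° clockwise)) -> North
  L (left (90° counter-clockwise)) -> West
  R (right (90° clockwise)) -> North
  R (right (90° clockwise)) -> East
Final: East

Answer: Final heading: East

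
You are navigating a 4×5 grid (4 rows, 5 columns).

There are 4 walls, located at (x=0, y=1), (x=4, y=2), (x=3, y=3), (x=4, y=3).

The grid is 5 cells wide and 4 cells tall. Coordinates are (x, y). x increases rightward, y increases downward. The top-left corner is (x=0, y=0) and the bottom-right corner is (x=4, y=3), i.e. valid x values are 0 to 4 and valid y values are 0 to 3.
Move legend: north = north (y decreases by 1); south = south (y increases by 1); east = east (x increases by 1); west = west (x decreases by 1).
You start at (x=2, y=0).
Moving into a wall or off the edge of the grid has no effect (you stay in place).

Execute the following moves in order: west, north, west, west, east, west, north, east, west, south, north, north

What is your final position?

Start: (x=2, y=0)
  west (west): (x=2, y=0) -> (x=1, y=0)
  north (north): blocked, stay at (x=1, y=0)
  west (west): (x=1, y=0) -> (x=0, y=0)
  west (west): blocked, stay at (x=0, y=0)
  east (east): (x=0, y=0) -> (x=1, y=0)
  west (west): (x=1, y=0) -> (x=0, y=0)
  north (north): blocked, stay at (x=0, y=0)
  east (east): (x=0, y=0) -> (x=1, y=0)
  west (west): (x=1, y=0) -> (x=0, y=0)
  south (south): blocked, stay at (x=0, y=0)
  north (north): blocked, stay at (x=0, y=0)
  north (north): blocked, stay at (x=0, y=0)
Final: (x=0, y=0)

Answer: Final position: (x=0, y=0)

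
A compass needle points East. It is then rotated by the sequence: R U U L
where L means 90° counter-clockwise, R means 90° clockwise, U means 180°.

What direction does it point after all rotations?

Answer: Final heading: East

Derivation:
Start: East
  R (right (90° clockwise)) -> South
  U (U-turn (180°)) -> North
  U (U-turn (180°)) -> South
  L (left (90° counter-clockwise)) -> East
Final: East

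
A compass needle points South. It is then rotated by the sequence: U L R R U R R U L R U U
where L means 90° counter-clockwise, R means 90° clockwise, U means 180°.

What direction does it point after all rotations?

Start: South
  U (U-turn (180°)) -> North
  L (left (90° counter-clockwise)) -> West
  R (right (90° clockwise)) -> North
  R (right (90° clockwise)) -> East
  U (U-turn (180°)) -> West
  R (right (90° clockwise)) -> North
  R (right (90° clockwise)) -> East
  U (U-turn (180°)) -> West
  L (left (90° counter-clockwise)) -> South
  R (right (90° clockwise)) -> West
  U (U-turn (180°)) -> East
  U (U-turn (180°)) -> West
Final: West

Answer: Final heading: West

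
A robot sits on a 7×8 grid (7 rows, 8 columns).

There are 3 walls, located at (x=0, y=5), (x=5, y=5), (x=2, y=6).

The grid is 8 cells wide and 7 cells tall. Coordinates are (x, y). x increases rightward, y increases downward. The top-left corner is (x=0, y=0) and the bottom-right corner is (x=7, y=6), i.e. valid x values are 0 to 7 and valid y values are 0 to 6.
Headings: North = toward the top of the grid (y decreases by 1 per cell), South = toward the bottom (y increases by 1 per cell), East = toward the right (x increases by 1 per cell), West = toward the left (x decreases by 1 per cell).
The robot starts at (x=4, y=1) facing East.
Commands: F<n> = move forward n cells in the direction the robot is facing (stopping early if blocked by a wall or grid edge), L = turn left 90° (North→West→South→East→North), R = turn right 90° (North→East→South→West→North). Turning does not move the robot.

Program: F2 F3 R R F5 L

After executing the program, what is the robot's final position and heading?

Answer: Final position: (x=2, y=1), facing South

Derivation:
Start: (x=4, y=1), facing East
  F2: move forward 2, now at (x=6, y=1)
  F3: move forward 1/3 (blocked), now at (x=7, y=1)
  R: turn right, now facing South
  R: turn right, now facing West
  F5: move forward 5, now at (x=2, y=1)
  L: turn left, now facing South
Final: (x=2, y=1), facing South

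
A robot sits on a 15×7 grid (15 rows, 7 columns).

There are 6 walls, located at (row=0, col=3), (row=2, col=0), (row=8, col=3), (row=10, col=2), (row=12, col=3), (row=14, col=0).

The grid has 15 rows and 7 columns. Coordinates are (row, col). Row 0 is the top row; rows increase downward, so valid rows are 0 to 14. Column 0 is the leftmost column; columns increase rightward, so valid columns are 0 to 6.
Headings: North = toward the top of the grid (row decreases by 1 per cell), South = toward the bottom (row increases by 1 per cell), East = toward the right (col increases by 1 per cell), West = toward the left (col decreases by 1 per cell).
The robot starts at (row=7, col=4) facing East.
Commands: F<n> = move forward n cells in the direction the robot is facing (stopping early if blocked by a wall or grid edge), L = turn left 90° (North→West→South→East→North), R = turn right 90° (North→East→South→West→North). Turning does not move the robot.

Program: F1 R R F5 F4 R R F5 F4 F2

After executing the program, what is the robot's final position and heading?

Answer: Final position: (row=7, col=6), facing East

Derivation:
Start: (row=7, col=4), facing East
  F1: move forward 1, now at (row=7, col=5)
  R: turn right, now facing South
  R: turn right, now facing West
  F5: move forward 5, now at (row=7, col=0)
  F4: move forward 0/4 (blocked), now at (row=7, col=0)
  R: turn right, now facing North
  R: turn right, now facing East
  F5: move forward 5, now at (row=7, col=5)
  F4: move forward 1/4 (blocked), now at (row=7, col=6)
  F2: move forward 0/2 (blocked), now at (row=7, col=6)
Final: (row=7, col=6), facing East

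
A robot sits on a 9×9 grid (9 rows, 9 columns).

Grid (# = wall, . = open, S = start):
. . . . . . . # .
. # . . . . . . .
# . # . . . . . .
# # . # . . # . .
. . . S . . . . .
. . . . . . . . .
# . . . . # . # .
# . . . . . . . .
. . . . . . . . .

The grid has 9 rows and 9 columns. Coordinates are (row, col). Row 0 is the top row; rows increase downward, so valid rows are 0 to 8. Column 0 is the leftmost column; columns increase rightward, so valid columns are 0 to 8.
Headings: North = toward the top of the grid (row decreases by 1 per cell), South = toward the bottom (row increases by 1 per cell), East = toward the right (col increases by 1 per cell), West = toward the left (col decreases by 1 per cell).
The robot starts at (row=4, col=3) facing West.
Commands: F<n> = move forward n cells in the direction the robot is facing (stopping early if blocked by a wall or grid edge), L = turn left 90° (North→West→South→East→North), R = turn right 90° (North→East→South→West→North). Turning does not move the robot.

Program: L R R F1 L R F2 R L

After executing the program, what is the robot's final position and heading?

Start: (row=4, col=3), facing West
  L: turn left, now facing South
  R: turn right, now facing West
  R: turn right, now facing North
  F1: move forward 0/1 (blocked), now at (row=4, col=3)
  L: turn left, now facing West
  R: turn right, now facing North
  F2: move forward 0/2 (blocked), now at (row=4, col=3)
  R: turn right, now facing East
  L: turn left, now facing North
Final: (row=4, col=3), facing North

Answer: Final position: (row=4, col=3), facing North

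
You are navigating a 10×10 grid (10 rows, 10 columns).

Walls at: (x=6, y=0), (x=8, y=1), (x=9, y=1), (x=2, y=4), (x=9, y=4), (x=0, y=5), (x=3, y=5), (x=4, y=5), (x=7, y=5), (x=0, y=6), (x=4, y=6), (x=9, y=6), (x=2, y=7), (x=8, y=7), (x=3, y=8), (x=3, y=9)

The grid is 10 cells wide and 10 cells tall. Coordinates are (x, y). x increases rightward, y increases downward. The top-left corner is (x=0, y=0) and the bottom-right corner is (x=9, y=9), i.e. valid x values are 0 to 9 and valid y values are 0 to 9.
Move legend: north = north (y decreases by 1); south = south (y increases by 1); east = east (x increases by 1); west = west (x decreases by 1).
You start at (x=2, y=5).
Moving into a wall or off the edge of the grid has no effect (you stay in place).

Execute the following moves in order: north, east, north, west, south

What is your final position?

Start: (x=2, y=5)
  north (north): blocked, stay at (x=2, y=5)
  east (east): blocked, stay at (x=2, y=5)
  north (north): blocked, stay at (x=2, y=5)
  west (west): (x=2, y=5) -> (x=1, y=5)
  south (south): (x=1, y=5) -> (x=1, y=6)
Final: (x=1, y=6)

Answer: Final position: (x=1, y=6)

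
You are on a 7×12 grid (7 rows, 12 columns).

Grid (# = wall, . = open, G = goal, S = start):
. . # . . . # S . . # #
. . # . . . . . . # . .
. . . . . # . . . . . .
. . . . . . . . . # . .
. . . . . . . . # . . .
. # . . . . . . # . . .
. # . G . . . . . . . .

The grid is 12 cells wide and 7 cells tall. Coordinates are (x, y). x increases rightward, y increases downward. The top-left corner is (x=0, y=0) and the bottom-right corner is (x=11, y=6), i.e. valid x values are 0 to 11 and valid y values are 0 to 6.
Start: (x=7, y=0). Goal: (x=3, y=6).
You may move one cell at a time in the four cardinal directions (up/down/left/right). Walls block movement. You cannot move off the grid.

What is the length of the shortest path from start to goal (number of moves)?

BFS from (x=7, y=0) until reaching (x=3, y=6):
  Distance 0: (x=7, y=0)
  Distance 1: (x=8, y=0), (x=7, y=1)
  Distance 2: (x=9, y=0), (x=6, y=1), (x=8, y=1), (x=7, y=2)
  Distance 3: (x=5, y=1), (x=6, y=2), (x=8, y=2), (x=7, y=3)
  Distance 4: (x=5, y=0), (x=4, y=1), (x=9, y=2), (x=6, y=3), (x=8, y=3), (x=7, y=4)
  Distance 5: (x=4, y=0), (x=3, y=1), (x=4, y=2), (x=10, y=2), (x=5, y=3), (x=6, y=4), (x=7, y=5)
  Distance 6: (x=3, y=0), (x=10, y=1), (x=3, y=2), (x=11, y=2), (x=4, y=3), (x=10, y=3), (x=5, y=4), (x=6, y=5), (x=7, y=6)
  Distance 7: (x=11, y=1), (x=2, y=2), (x=3, y=3), (x=11, y=3), (x=4, y=4), (x=10, y=4), (x=5, y=5), (x=6, y=6), (x=8, y=6)
  Distance 8: (x=1, y=2), (x=2, y=3), (x=3, y=4), (x=9, y=4), (x=11, y=4), (x=4, y=5), (x=10, y=5), (x=5, y=6), (x=9, y=6)
  Distance 9: (x=1, y=1), (x=0, y=2), (x=1, y=3), (x=2, y=4), (x=3, y=5), (x=9, y=5), (x=11, y=5), (x=4, y=6), (x=10, y=6)
  Distance 10: (x=1, y=0), (x=0, y=1), (x=0, y=3), (x=1, y=4), (x=2, y=5), (x=3, y=6), (x=11, y=6)  <- goal reached here
One shortest path (10 moves): (x=7, y=0) -> (x=7, y=1) -> (x=6, y=1) -> (x=5, y=1) -> (x=4, y=1) -> (x=3, y=1) -> (x=3, y=2) -> (x=3, y=3) -> (x=3, y=4) -> (x=3, y=5) -> (x=3, y=6)

Answer: Shortest path length: 10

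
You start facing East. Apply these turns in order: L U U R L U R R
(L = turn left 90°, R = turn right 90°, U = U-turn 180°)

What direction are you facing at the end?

Answer: Final heading: North

Derivation:
Start: East
  L (left (90° counter-clockwise)) -> North
  U (U-turn (180°)) -> South
  U (U-turn (180°)) -> North
  R (right (90° clockwise)) -> East
  L (left (90° counter-clockwise)) -> North
  U (U-turn (180°)) -> South
  R (right (90° clockwise)) -> West
  R (right (90° clockwise)) -> North
Final: North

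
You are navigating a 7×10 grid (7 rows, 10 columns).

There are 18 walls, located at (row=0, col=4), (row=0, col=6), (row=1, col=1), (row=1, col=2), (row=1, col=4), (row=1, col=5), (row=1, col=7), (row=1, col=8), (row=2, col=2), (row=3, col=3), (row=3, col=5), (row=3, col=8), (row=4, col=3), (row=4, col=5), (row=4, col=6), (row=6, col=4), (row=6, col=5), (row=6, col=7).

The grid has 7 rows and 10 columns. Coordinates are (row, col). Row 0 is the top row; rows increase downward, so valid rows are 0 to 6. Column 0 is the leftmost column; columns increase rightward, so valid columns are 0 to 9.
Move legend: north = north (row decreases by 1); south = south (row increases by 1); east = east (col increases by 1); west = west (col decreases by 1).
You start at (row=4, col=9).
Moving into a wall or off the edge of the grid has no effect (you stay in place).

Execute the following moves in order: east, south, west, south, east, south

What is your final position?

Answer: Final position: (row=6, col=9)

Derivation:
Start: (row=4, col=9)
  east (east): blocked, stay at (row=4, col=9)
  south (south): (row=4, col=9) -> (row=5, col=9)
  west (west): (row=5, col=9) -> (row=5, col=8)
  south (south): (row=5, col=8) -> (row=6, col=8)
  east (east): (row=6, col=8) -> (row=6, col=9)
  south (south): blocked, stay at (row=6, col=9)
Final: (row=6, col=9)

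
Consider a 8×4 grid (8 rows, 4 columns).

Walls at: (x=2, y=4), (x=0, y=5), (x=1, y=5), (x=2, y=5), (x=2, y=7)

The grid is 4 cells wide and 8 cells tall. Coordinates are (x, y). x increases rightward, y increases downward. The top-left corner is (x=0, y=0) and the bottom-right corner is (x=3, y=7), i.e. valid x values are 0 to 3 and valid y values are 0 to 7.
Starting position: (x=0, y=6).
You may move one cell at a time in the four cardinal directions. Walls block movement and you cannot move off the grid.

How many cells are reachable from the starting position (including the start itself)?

Answer: Reachable cells: 27

Derivation:
BFS flood-fill from (x=0, y=6):
  Distance 0: (x=0, y=6)
  Distance 1: (x=1, y=6), (x=0, y=7)
  Distance 2: (x=2, y=6), (x=1, y=7)
  Distance 3: (x=3, y=6)
  Distance 4: (x=3, y=5), (x=3, y=7)
  Distance 5: (x=3, y=4)
  Distance 6: (x=3, y=3)
  Distance 7: (x=3, y=2), (x=2, y=3)
  Distance 8: (x=3, y=1), (x=2, y=2), (x=1, y=3)
  Distance 9: (x=3, y=0), (x=2, y=1), (x=1, y=2), (x=0, y=3), (x=1, y=4)
  Distance 10: (x=2, y=0), (x=1, y=1), (x=0, y=2), (x=0, y=4)
  Distance 11: (x=1, y=0), (x=0, y=1)
  Distance 12: (x=0, y=0)
Total reachable: 27 (grid has 27 open cells total)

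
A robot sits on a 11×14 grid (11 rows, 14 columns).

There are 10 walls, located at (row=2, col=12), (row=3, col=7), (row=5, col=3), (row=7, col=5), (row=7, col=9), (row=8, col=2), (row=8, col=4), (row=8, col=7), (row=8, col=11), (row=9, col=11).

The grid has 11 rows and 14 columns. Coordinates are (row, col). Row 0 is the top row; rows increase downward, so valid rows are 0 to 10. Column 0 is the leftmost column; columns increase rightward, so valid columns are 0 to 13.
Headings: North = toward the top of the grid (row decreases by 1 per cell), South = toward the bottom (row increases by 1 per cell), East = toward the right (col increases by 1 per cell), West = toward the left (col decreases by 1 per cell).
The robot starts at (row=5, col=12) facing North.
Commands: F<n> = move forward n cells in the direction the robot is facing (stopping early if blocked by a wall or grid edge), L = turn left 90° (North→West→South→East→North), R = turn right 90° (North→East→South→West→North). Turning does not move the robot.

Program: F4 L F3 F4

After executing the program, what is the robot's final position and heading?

Start: (row=5, col=12), facing North
  F4: move forward 2/4 (blocked), now at (row=3, col=12)
  L: turn left, now facing West
  F3: move forward 3, now at (row=3, col=9)
  F4: move forward 1/4 (blocked), now at (row=3, col=8)
Final: (row=3, col=8), facing West

Answer: Final position: (row=3, col=8), facing West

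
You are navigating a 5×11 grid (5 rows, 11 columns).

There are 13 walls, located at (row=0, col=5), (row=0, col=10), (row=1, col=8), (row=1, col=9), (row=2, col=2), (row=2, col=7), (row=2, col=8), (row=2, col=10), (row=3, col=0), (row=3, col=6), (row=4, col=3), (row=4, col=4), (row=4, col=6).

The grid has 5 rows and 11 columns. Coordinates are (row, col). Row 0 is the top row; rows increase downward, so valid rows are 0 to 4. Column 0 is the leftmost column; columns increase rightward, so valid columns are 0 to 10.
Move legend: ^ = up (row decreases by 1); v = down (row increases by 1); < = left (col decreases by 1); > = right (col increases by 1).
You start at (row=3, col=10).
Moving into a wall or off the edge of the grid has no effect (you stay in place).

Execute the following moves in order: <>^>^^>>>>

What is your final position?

Start: (row=3, col=10)
  < (left): (row=3, col=10) -> (row=3, col=9)
  > (right): (row=3, col=9) -> (row=3, col=10)
  ^ (up): blocked, stay at (row=3, col=10)
  > (right): blocked, stay at (row=3, col=10)
  ^ (up): blocked, stay at (row=3, col=10)
  ^ (up): blocked, stay at (row=3, col=10)
  [×4]> (right): blocked, stay at (row=3, col=10)
Final: (row=3, col=10)

Answer: Final position: (row=3, col=10)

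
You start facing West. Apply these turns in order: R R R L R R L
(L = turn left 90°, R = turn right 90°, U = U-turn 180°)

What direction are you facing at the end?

Start: West
  R (right (90° clockwise)) -> North
  R (right (90° clockwise)) -> East
  R (right (90° clockwise)) -> South
  L (left (90° counter-clockwise)) -> East
  R (right (90° clockwise)) -> South
  R (right (90° clockwise)) -> West
  L (left (90° counter-clockwise)) -> South
Final: South

Answer: Final heading: South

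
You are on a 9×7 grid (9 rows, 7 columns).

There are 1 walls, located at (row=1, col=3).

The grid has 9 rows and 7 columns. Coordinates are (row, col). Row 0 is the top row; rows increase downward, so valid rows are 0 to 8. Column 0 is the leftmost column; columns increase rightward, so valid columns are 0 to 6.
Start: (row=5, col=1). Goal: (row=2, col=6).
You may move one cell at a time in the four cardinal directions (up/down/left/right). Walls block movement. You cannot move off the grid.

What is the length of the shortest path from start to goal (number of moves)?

BFS from (row=5, col=1) until reaching (row=2, col=6):
  Distance 0: (row=5, col=1)
  Distance 1: (row=4, col=1), (row=5, col=0), (row=5, col=2), (row=6, col=1)
  Distance 2: (row=3, col=1), (row=4, col=0), (row=4, col=2), (row=5, col=3), (row=6, col=0), (row=6, col=2), (row=7, col=1)
  Distance 3: (row=2, col=1), (row=3, col=0), (row=3, col=2), (row=4, col=3), (row=5, col=4), (row=6, col=3), (row=7, col=0), (row=7, col=2), (row=8, col=1)
  Distance 4: (row=1, col=1), (row=2, col=0), (row=2, col=2), (row=3, col=3), (row=4, col=4), (row=5, col=5), (row=6, col=4), (row=7, col=3), (row=8, col=0), (row=8, col=2)
  Distance 5: (row=0, col=1), (row=1, col=0), (row=1, col=2), (row=2, col=3), (row=3, col=4), (row=4, col=5), (row=5, col=6), (row=6, col=5), (row=7, col=4), (row=8, col=3)
  Distance 6: (row=0, col=0), (row=0, col=2), (row=2, col=4), (row=3, col=5), (row=4, col=6), (row=6, col=6), (row=7, col=5), (row=8, col=4)
  Distance 7: (row=0, col=3), (row=1, col=4), (row=2, col=5), (row=3, col=6), (row=7, col=6), (row=8, col=5)
  Distance 8: (row=0, col=4), (row=1, col=5), (row=2, col=6), (row=8, col=6)  <- goal reached here
One shortest path (8 moves): (row=5, col=1) -> (row=5, col=2) -> (row=5, col=3) -> (row=5, col=4) -> (row=5, col=5) -> (row=5, col=6) -> (row=4, col=6) -> (row=3, col=6) -> (row=2, col=6)

Answer: Shortest path length: 8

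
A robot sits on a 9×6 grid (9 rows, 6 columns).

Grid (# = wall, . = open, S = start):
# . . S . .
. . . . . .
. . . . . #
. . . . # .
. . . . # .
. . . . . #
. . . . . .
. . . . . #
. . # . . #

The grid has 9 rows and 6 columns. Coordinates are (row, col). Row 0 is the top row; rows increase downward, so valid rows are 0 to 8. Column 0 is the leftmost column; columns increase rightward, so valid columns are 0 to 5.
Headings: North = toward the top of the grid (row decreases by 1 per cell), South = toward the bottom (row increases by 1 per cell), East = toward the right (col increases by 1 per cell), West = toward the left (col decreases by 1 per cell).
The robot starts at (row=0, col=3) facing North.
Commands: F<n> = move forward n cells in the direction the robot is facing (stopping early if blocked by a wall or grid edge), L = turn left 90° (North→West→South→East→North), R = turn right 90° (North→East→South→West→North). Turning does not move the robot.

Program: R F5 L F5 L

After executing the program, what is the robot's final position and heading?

Answer: Final position: (row=0, col=5), facing West

Derivation:
Start: (row=0, col=3), facing North
  R: turn right, now facing East
  F5: move forward 2/5 (blocked), now at (row=0, col=5)
  L: turn left, now facing North
  F5: move forward 0/5 (blocked), now at (row=0, col=5)
  L: turn left, now facing West
Final: (row=0, col=5), facing West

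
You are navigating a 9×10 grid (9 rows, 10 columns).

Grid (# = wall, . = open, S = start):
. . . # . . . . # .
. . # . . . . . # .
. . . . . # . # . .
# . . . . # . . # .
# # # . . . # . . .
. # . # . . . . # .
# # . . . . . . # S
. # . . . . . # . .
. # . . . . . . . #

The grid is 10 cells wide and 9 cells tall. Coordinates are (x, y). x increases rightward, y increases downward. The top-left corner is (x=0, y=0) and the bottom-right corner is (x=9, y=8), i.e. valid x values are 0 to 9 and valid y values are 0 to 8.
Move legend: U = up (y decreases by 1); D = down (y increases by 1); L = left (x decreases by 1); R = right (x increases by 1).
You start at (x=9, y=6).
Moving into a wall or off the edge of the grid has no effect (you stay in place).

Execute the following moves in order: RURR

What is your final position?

Start: (x=9, y=6)
  R (right): blocked, stay at (x=9, y=6)
  U (up): (x=9, y=6) -> (x=9, y=5)
  R (right): blocked, stay at (x=9, y=5)
  R (right): blocked, stay at (x=9, y=5)
Final: (x=9, y=5)

Answer: Final position: (x=9, y=5)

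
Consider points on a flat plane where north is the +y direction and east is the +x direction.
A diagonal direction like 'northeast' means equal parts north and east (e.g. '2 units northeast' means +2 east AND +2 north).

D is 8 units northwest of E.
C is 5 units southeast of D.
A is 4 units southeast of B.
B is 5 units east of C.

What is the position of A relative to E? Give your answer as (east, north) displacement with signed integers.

Answer: A is at (east=6, north=-1) relative to E.

Derivation:
Place E at the origin (east=0, north=0).
  D is 8 units northwest of E: delta (east=-8, north=+8); D at (east=-8, north=8).
  C is 5 units southeast of D: delta (east=+5, north=-5); C at (east=-3, north=3).
  B is 5 units east of C: delta (east=+5, north=+0); B at (east=2, north=3).
  A is 4 units southeast of B: delta (east=+4, north=-4); A at (east=6, north=-1).
Therefore A relative to E: (east=6, north=-1).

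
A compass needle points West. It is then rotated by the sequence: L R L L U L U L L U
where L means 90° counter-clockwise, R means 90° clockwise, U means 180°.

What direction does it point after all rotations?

Start: West
  L (left (90° counter-clockwise)) -> South
  R (right (90° clockwise)) -> West
  L (left (90° counter-clockwise)) -> South
  L (left (90° counter-clockwise)) -> East
  U (U-turn (180°)) -> West
  L (left (90° counter-clockwise)) -> South
  U (U-turn (180°)) -> North
  L (left (90° counter-clockwise)) -> West
  L (left (90° counter-clockwise)) -> South
  U (U-turn (180°)) -> North
Final: North

Answer: Final heading: North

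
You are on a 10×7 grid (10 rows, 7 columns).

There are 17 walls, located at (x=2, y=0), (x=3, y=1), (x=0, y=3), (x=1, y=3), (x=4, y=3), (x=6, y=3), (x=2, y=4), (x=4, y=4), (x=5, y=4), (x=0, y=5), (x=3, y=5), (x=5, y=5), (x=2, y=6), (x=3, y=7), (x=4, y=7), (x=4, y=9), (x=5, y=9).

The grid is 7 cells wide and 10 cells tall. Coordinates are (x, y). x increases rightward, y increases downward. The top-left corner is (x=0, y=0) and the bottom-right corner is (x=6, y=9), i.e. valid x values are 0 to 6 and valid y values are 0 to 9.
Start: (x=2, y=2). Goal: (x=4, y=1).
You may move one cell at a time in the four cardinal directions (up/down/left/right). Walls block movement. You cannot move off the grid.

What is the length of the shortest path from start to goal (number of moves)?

Answer: Shortest path length: 3

Derivation:
BFS from (x=2, y=2) until reaching (x=4, y=1):
  Distance 0: (x=2, y=2)
  Distance 1: (x=2, y=1), (x=1, y=2), (x=3, y=2), (x=2, y=3)
  Distance 2: (x=1, y=1), (x=0, y=2), (x=4, y=2), (x=3, y=3)
  Distance 3: (x=1, y=0), (x=0, y=1), (x=4, y=1), (x=5, y=2), (x=3, y=4)  <- goal reached here
One shortest path (3 moves): (x=2, y=2) -> (x=3, y=2) -> (x=4, y=2) -> (x=4, y=1)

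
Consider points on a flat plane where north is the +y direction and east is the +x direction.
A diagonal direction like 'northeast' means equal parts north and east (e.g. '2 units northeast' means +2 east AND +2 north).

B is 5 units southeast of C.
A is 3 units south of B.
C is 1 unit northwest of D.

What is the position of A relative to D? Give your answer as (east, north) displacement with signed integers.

Answer: A is at (east=4, north=-7) relative to D.

Derivation:
Place D at the origin (east=0, north=0).
  C is 1 unit northwest of D: delta (east=-1, north=+1); C at (east=-1, north=1).
  B is 5 units southeast of C: delta (east=+5, north=-5); B at (east=4, north=-4).
  A is 3 units south of B: delta (east=+0, north=-3); A at (east=4, north=-7).
Therefore A relative to D: (east=4, north=-7).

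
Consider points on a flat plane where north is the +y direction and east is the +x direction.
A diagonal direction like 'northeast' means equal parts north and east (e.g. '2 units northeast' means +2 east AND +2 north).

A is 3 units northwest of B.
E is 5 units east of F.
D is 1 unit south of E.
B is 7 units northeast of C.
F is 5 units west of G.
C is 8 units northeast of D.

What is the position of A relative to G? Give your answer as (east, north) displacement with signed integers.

Answer: A is at (east=12, north=17) relative to G.

Derivation:
Place G at the origin (east=0, north=0).
  F is 5 units west of G: delta (east=-5, north=+0); F at (east=-5, north=0).
  E is 5 units east of F: delta (east=+5, north=+0); E at (east=0, north=0).
  D is 1 unit south of E: delta (east=+0, north=-1); D at (east=0, north=-1).
  C is 8 units northeast of D: delta (east=+8, north=+8); C at (east=8, north=7).
  B is 7 units northeast of C: delta (east=+7, north=+7); B at (east=15, north=14).
  A is 3 units northwest of B: delta (east=-3, north=+3); A at (east=12, north=17).
Therefore A relative to G: (east=12, north=17).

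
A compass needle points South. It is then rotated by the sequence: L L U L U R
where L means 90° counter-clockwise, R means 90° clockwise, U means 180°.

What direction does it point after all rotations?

Start: South
  L (left (90° counter-clockwise)) -> East
  L (left (90° counter-clockwise)) -> North
  U (U-turn (180°)) -> South
  L (left (90° counter-clockwise)) -> East
  U (U-turn (180°)) -> West
  R (right (90° clockwise)) -> North
Final: North

Answer: Final heading: North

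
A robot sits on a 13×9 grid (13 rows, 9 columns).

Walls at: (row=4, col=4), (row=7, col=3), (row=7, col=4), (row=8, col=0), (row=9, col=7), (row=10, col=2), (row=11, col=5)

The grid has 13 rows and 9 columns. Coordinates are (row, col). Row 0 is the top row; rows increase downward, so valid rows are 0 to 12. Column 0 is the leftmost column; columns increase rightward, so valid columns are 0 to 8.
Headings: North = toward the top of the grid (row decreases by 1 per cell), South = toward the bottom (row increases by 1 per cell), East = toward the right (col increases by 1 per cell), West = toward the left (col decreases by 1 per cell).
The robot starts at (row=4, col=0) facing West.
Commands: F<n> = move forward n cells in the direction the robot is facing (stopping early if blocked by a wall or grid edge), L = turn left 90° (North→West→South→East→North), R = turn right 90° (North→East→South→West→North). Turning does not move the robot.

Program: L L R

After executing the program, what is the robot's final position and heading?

Start: (row=4, col=0), facing West
  L: turn left, now facing South
  L: turn left, now facing East
  R: turn right, now facing South
Final: (row=4, col=0), facing South

Answer: Final position: (row=4, col=0), facing South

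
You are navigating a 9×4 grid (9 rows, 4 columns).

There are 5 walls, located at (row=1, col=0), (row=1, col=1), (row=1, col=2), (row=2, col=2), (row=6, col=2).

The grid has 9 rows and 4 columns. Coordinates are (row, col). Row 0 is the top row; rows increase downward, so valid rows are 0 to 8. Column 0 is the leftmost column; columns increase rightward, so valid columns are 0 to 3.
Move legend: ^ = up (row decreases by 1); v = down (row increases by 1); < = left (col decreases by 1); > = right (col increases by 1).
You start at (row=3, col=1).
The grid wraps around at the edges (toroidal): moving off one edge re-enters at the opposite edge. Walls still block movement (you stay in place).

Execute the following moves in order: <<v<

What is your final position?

Answer: Final position: (row=4, col=2)

Derivation:
Start: (row=3, col=1)
  < (left): (row=3, col=1) -> (row=3, col=0)
  < (left): (row=3, col=0) -> (row=3, col=3)
  v (down): (row=3, col=3) -> (row=4, col=3)
  < (left): (row=4, col=3) -> (row=4, col=2)
Final: (row=4, col=2)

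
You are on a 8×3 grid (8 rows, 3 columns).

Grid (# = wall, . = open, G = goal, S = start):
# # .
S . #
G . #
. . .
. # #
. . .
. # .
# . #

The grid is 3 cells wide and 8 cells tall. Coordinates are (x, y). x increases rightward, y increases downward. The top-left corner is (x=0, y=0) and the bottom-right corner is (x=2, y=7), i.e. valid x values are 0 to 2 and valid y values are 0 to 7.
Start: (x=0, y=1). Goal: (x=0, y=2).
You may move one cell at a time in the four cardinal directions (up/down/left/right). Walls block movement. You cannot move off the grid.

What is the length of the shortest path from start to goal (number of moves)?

BFS from (x=0, y=1) until reaching (x=0, y=2):
  Distance 0: (x=0, y=1)
  Distance 1: (x=1, y=1), (x=0, y=2)  <- goal reached here
One shortest path (1 moves): (x=0, y=1) -> (x=0, y=2)

Answer: Shortest path length: 1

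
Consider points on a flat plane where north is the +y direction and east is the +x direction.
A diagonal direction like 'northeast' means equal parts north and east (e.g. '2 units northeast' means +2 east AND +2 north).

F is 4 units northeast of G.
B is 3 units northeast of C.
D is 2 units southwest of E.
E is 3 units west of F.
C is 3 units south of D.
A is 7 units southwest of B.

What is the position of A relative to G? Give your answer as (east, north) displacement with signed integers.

Place G at the origin (east=0, north=0).
  F is 4 units northeast of G: delta (east=+4, north=+4); F at (east=4, north=4).
  E is 3 units west of F: delta (east=-3, north=+0); E at (east=1, north=4).
  D is 2 units southwest of E: delta (east=-2, north=-2); D at (east=-1, north=2).
  C is 3 units south of D: delta (east=+0, north=-3); C at (east=-1, north=-1).
  B is 3 units northeast of C: delta (east=+3, north=+3); B at (east=2, north=2).
  A is 7 units southwest of B: delta (east=-7, north=-7); A at (east=-5, north=-5).
Therefore A relative to G: (east=-5, north=-5).

Answer: A is at (east=-5, north=-5) relative to G.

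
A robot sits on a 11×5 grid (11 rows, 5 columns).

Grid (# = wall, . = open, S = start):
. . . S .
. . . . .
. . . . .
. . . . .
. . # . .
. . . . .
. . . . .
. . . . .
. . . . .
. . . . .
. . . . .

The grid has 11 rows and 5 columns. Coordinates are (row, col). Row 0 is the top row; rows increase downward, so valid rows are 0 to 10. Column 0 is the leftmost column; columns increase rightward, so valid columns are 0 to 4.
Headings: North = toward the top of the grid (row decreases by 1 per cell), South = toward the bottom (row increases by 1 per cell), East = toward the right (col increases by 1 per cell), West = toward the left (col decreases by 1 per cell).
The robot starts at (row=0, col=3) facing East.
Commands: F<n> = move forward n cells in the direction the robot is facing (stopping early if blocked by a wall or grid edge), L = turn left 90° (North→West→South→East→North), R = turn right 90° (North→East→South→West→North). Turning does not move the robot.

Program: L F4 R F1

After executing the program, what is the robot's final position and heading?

Start: (row=0, col=3), facing East
  L: turn left, now facing North
  F4: move forward 0/4 (blocked), now at (row=0, col=3)
  R: turn right, now facing East
  F1: move forward 1, now at (row=0, col=4)
Final: (row=0, col=4), facing East

Answer: Final position: (row=0, col=4), facing East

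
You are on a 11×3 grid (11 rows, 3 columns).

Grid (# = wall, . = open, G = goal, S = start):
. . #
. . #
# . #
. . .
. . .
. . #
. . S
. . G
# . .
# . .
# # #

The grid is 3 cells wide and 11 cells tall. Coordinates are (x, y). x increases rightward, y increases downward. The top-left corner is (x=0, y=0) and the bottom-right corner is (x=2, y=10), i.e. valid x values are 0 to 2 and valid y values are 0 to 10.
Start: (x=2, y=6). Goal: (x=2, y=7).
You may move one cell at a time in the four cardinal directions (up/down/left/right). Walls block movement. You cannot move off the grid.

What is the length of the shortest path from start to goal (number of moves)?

Answer: Shortest path length: 1

Derivation:
BFS from (x=2, y=6) until reaching (x=2, y=7):
  Distance 0: (x=2, y=6)
  Distance 1: (x=1, y=6), (x=2, y=7)  <- goal reached here
One shortest path (1 moves): (x=2, y=6) -> (x=2, y=7)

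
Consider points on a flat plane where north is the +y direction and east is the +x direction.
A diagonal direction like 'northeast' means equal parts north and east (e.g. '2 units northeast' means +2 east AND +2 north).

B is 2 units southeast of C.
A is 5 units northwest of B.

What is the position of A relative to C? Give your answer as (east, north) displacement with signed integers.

Place C at the origin (east=0, north=0).
  B is 2 units southeast of C: delta (east=+2, north=-2); B at (east=2, north=-2).
  A is 5 units northwest of B: delta (east=-5, north=+5); A at (east=-3, north=3).
Therefore A relative to C: (east=-3, north=3).

Answer: A is at (east=-3, north=3) relative to C.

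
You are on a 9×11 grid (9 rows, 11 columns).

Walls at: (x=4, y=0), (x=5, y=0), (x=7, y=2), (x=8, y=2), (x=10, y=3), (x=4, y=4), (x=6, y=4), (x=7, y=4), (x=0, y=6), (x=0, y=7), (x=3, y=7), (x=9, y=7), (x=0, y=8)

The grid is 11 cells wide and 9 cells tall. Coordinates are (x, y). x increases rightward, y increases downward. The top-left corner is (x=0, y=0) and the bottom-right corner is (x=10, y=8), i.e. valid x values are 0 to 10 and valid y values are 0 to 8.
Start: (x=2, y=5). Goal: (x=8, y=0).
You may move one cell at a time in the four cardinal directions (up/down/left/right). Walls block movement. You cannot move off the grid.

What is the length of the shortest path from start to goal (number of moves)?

Answer: Shortest path length: 11

Derivation:
BFS from (x=2, y=5) until reaching (x=8, y=0):
  Distance 0: (x=2, y=5)
  Distance 1: (x=2, y=4), (x=1, y=5), (x=3, y=5), (x=2, y=6)
  Distance 2: (x=2, y=3), (x=1, y=4), (x=3, y=4), (x=0, y=5), (x=4, y=5), (x=1, y=6), (x=3, y=6), (x=2, y=7)
  Distance 3: (x=2, y=2), (x=1, y=3), (x=3, y=3), (x=0, y=4), (x=5, y=5), (x=4, y=6), (x=1, y=7), (x=2, y=8)
  Distance 4: (x=2, y=1), (x=1, y=2), (x=3, y=2), (x=0, y=3), (x=4, y=3), (x=5, y=4), (x=6, y=5), (x=5, y=6), (x=4, y=7), (x=1, y=8), (x=3, y=8)
  Distance 5: (x=2, y=0), (x=1, y=1), (x=3, y=1), (x=0, y=2), (x=4, y=2), (x=5, y=3), (x=7, y=5), (x=6, y=6), (x=5, y=7), (x=4, y=8)
  Distance 6: (x=1, y=0), (x=3, y=0), (x=0, y=1), (x=4, y=1), (x=5, y=2), (x=6, y=3), (x=8, y=5), (x=7, y=6), (x=6, y=7), (x=5, y=8)
  Distance 7: (x=0, y=0), (x=5, y=1), (x=6, y=2), (x=7, y=3), (x=8, y=4), (x=9, y=5), (x=8, y=6), (x=7, y=7), (x=6, y=8)
  Distance 8: (x=6, y=1), (x=8, y=3), (x=9, y=4), (x=10, y=5), (x=9, y=6), (x=8, y=7), (x=7, y=8)
  Distance 9: (x=6, y=0), (x=7, y=1), (x=9, y=3), (x=10, y=4), (x=10, y=6), (x=8, y=8)
  Distance 10: (x=7, y=0), (x=8, y=1), (x=9, y=2), (x=10, y=7), (x=9, y=8)
  Distance 11: (x=8, y=0), (x=9, y=1), (x=10, y=2), (x=10, y=8)  <- goal reached here
One shortest path (11 moves): (x=2, y=5) -> (x=3, y=5) -> (x=4, y=5) -> (x=5, y=5) -> (x=5, y=4) -> (x=5, y=3) -> (x=6, y=3) -> (x=6, y=2) -> (x=6, y=1) -> (x=7, y=1) -> (x=8, y=1) -> (x=8, y=0)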